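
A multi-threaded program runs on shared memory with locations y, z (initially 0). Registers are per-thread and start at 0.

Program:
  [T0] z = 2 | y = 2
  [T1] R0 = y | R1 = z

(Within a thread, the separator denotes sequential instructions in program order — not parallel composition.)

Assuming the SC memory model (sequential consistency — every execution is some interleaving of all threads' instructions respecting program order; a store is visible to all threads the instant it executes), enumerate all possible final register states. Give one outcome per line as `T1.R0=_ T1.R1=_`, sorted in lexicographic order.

outcome vector order: (T1.R0,T1.R1)
|SC outcomes| = 3

T1.R0=0 T1.R1=0
T1.R0=0 T1.R1=2
T1.R0=2 T1.R1=2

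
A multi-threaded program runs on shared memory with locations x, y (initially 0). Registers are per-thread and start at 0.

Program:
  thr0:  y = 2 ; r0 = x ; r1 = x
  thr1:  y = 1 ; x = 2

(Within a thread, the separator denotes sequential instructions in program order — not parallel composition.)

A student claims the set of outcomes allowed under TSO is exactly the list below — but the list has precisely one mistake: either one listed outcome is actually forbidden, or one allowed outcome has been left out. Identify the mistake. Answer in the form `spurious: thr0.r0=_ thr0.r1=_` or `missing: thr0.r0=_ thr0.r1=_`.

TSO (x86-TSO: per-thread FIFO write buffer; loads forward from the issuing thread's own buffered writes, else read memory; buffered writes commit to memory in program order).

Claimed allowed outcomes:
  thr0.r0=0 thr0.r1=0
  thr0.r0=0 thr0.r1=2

missing: thr0.r0=2 thr0.r1=2

outcome vector order: (thr0.r0,thr0.r1)
TSO (3): (0,0); (0,2); (2,2)
TSO∖claimed = {(2,2)}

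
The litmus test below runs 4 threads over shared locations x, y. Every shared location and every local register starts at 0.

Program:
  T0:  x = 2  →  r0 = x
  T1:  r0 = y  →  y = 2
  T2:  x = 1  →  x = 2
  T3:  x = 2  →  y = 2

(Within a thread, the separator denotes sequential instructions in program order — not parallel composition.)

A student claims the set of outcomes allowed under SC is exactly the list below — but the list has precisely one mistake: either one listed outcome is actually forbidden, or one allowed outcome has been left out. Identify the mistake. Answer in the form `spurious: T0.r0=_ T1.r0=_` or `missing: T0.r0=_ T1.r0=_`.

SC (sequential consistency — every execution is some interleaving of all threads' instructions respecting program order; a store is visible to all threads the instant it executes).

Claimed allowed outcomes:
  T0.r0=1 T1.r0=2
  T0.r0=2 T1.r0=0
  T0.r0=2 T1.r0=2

outcome vector order: (T0.r0,T1.r0)
[SC] allowed = {1/0 1/2 2/0 2/2}
SC∖claimed = {1/0}

missing: T0.r0=1 T1.r0=0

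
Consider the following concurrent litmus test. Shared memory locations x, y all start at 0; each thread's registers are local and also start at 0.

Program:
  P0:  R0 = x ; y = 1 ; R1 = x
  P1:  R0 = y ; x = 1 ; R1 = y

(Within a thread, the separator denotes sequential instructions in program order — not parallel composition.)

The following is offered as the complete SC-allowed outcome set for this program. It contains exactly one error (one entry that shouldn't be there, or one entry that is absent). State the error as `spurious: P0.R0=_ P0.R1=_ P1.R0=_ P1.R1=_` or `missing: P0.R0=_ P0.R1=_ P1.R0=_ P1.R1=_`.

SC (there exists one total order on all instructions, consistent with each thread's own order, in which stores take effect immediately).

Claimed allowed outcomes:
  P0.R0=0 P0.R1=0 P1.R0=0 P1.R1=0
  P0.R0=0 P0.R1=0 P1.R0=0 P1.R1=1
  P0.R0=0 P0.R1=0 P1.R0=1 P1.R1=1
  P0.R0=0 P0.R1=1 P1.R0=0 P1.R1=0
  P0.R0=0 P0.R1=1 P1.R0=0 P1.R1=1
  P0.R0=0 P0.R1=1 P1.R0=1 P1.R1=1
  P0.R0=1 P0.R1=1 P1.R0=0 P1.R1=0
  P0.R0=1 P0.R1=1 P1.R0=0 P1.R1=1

spurious: P0.R0=0 P0.R1=0 P1.R0=0 P1.R1=0

outcome vector order: (P0.R0,P0.R1,P1.R0,P1.R1)
[SC] allowed = {<0 0 0 1>; <0 0 1 1>; <0 1 0 0>; <0 1 0 1>; <0 1 1 1>; <1 1 0 0>; <1 1 0 1>}
claimed∖SC = {<0 0 0 0>}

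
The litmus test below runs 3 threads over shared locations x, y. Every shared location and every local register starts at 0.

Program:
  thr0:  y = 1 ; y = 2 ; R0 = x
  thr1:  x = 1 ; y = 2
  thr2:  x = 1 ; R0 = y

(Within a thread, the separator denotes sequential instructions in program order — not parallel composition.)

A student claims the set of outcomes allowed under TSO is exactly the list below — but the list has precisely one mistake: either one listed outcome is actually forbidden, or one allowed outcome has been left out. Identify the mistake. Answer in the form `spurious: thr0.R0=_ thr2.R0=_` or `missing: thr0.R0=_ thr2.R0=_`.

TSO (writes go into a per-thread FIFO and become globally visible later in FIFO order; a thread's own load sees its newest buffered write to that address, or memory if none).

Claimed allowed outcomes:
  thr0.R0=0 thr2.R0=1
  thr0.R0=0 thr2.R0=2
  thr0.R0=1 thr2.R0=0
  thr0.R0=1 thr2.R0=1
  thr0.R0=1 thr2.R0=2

outcome vector order: (thr0.R0,thr2.R0)
TSO: 6 outcomes — {0/0; 0/1; 0/2; 1/0; 1/1; 1/2}
TSO∖claimed = {0/0}

missing: thr0.R0=0 thr2.R0=0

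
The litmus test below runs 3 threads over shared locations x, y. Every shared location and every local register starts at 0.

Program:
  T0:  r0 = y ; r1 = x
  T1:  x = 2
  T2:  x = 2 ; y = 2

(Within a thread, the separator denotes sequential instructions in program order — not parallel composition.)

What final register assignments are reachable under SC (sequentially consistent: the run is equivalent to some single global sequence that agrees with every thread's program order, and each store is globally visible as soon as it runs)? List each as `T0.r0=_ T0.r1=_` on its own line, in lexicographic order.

T0.r0=0 T0.r1=0
T0.r0=0 T0.r1=2
T0.r0=2 T0.r1=2

outcome vector order: (T0.r0,T0.r1)
|SC outcomes| = 3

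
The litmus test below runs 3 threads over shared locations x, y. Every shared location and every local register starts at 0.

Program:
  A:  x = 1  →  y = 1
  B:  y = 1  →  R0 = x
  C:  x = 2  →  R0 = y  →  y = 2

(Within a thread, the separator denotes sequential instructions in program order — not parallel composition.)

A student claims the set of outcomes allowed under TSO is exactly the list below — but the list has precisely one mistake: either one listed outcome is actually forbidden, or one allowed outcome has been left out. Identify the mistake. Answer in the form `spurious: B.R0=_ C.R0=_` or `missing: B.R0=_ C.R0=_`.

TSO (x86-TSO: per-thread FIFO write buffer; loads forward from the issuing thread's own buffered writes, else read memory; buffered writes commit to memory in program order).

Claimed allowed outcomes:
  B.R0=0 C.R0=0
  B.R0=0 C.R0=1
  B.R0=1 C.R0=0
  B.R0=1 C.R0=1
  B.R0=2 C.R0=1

outcome vector order: (B.R0,C.R0)
under TSO → 00; 01; 10; 11; 20; 21
TSO∖claimed = {20}

missing: B.R0=2 C.R0=0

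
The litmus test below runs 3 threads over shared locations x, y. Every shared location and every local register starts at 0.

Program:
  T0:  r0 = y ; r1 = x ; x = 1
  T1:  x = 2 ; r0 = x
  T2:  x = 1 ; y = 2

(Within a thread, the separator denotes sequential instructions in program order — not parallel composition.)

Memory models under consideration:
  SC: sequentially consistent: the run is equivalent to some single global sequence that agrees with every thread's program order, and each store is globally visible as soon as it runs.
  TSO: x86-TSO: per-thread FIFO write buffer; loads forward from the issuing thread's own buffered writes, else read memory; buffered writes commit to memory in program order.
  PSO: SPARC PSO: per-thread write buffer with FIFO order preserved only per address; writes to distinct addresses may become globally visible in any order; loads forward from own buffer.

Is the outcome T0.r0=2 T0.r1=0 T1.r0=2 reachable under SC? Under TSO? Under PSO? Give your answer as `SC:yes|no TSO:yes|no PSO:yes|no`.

outcome vector order: (T0.r0,T0.r1,T1.r0)
under SC → <0 0 1>, <0 0 2>, <0 1 1>, <0 1 2>, <0 2 1>, <0 2 2>, <2 1 1>, <2 1 2>, <2 2 1>, <2 2 2>
under TSO → <0 0 1>, <0 0 2>, <0 1 1>, <0 1 2>, <0 2 1>, <0 2 2>, <2 1 1>, <2 1 2>, <2 2 1>, <2 2 2>
under PSO → <0 0 1>, <0 0 2>, <0 1 1>, <0 1 2>, <0 2 1>, <0 2 2>, <2 0 1>, <2 0 2>, <2 1 1>, <2 1 2>, <2 2 1>, <2 2 2>
target <2 0 2> ∈ {PSO}

SC:no TSO:no PSO:yes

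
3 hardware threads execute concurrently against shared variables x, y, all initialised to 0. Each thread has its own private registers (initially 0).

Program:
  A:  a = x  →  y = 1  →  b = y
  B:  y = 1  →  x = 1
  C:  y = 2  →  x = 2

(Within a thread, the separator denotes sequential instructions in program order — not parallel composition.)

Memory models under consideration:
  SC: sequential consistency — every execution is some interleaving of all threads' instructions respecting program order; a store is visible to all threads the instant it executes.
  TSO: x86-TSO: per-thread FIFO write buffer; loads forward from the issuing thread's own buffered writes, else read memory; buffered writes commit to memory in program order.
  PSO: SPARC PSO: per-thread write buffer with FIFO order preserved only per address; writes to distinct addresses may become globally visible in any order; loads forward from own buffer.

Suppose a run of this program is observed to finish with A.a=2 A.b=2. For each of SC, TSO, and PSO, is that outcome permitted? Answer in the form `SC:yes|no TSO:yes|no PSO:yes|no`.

SC:no TSO:no PSO:yes

outcome vector order: (A.a,A.b)
[SC] allowed = {01; 02; 11; 12; 21}
[TSO] allowed = {01; 02; 11; 12; 21}
[PSO] allowed = {01; 02; 11; 12; 21; 22}
target 22 ∈ {PSO}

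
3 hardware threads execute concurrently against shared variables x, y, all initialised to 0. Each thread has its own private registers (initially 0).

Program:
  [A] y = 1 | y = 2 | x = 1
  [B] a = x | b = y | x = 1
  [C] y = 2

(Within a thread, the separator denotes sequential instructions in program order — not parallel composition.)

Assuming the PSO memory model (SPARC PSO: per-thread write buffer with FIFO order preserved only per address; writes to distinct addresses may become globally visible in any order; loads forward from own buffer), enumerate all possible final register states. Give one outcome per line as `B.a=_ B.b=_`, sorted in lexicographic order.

B.a=0 B.b=0
B.a=0 B.b=1
B.a=0 B.b=2
B.a=1 B.b=0
B.a=1 B.b=1
B.a=1 B.b=2

outcome vector order: (B.a,B.b)
|PSO outcomes| = 6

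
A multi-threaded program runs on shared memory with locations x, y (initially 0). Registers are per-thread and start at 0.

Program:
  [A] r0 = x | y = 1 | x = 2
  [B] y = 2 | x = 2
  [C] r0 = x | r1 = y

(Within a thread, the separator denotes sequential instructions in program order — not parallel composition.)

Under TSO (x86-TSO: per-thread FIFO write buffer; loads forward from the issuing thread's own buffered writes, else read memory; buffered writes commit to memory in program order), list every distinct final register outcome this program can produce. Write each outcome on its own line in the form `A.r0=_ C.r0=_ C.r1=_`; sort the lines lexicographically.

outcome vector order: (A.r0,C.r0,C.r1)
|TSO outcomes| = 10

A.r0=0 C.r0=0 C.r1=0
A.r0=0 C.r0=0 C.r1=1
A.r0=0 C.r0=0 C.r1=2
A.r0=0 C.r0=2 C.r1=1
A.r0=0 C.r0=2 C.r1=2
A.r0=2 C.r0=0 C.r1=0
A.r0=2 C.r0=0 C.r1=1
A.r0=2 C.r0=0 C.r1=2
A.r0=2 C.r0=2 C.r1=1
A.r0=2 C.r0=2 C.r1=2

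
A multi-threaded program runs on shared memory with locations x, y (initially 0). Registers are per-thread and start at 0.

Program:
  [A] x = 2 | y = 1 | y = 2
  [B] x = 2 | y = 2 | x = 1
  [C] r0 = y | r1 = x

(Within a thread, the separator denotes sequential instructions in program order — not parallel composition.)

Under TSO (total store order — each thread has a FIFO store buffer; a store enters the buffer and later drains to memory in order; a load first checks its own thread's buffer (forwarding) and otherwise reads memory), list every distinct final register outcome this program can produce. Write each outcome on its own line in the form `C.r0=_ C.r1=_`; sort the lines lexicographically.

outcome vector order: (C.r0,C.r1)
|TSO outcomes| = 7

C.r0=0 C.r1=0
C.r0=0 C.r1=1
C.r0=0 C.r1=2
C.r0=1 C.r1=1
C.r0=1 C.r1=2
C.r0=2 C.r1=1
C.r0=2 C.r1=2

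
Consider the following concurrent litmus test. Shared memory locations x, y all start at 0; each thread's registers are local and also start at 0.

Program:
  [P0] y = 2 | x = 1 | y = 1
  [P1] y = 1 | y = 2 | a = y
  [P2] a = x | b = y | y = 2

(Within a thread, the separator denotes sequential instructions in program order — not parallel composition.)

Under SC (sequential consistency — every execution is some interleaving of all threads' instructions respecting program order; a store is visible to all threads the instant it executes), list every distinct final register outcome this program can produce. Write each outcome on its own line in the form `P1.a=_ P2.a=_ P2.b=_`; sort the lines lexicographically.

P1.a=1 P2.a=0 P2.b=0
P1.a=1 P2.a=0 P2.b=1
P1.a=1 P2.a=0 P2.b=2
P1.a=1 P2.a=1 P2.b=1
P1.a=1 P2.a=1 P2.b=2
P1.a=2 P2.a=0 P2.b=0
P1.a=2 P2.a=0 P2.b=1
P1.a=2 P2.a=0 P2.b=2
P1.a=2 P2.a=1 P2.b=1
P1.a=2 P2.a=1 P2.b=2

outcome vector order: (P1.a,P2.a,P2.b)
|SC outcomes| = 10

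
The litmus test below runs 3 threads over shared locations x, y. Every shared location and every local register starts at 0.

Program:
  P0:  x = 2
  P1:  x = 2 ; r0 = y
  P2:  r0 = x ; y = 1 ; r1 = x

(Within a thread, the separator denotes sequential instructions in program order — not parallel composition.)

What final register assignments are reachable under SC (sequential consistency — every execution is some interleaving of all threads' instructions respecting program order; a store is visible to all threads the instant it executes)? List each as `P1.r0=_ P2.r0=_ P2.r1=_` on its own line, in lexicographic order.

P1.r0=0 P2.r0=0 P2.r1=2
P1.r0=0 P2.r0=2 P2.r1=2
P1.r0=1 P2.r0=0 P2.r1=0
P1.r0=1 P2.r0=0 P2.r1=2
P1.r0=1 P2.r0=2 P2.r1=2

outcome vector order: (P1.r0,P2.r0,P2.r1)
|SC outcomes| = 5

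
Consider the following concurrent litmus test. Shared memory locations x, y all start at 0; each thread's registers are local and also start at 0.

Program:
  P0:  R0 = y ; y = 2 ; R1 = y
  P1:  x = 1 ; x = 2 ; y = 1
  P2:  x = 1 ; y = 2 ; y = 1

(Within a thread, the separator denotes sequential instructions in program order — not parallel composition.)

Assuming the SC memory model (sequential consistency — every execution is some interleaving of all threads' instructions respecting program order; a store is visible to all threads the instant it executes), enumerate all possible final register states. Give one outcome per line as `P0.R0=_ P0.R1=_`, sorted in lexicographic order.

P0.R0=0 P0.R1=1
P0.R0=0 P0.R1=2
P0.R0=1 P0.R1=1
P0.R0=1 P0.R1=2
P0.R0=2 P0.R1=1
P0.R0=2 P0.R1=2

outcome vector order: (P0.R0,P0.R1)
|SC outcomes| = 6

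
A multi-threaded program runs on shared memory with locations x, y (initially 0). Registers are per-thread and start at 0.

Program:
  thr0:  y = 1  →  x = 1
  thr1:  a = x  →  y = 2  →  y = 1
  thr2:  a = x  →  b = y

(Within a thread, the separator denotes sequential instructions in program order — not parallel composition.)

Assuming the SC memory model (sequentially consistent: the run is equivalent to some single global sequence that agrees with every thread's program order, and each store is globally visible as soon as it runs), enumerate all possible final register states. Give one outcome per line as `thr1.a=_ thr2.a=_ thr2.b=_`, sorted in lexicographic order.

outcome vector order: (thr1.a,thr2.a,thr2.b)
|SC outcomes| = 10

thr1.a=0 thr2.a=0 thr2.b=0
thr1.a=0 thr2.a=0 thr2.b=1
thr1.a=0 thr2.a=0 thr2.b=2
thr1.a=0 thr2.a=1 thr2.b=1
thr1.a=0 thr2.a=1 thr2.b=2
thr1.a=1 thr2.a=0 thr2.b=0
thr1.a=1 thr2.a=0 thr2.b=1
thr1.a=1 thr2.a=0 thr2.b=2
thr1.a=1 thr2.a=1 thr2.b=1
thr1.a=1 thr2.a=1 thr2.b=2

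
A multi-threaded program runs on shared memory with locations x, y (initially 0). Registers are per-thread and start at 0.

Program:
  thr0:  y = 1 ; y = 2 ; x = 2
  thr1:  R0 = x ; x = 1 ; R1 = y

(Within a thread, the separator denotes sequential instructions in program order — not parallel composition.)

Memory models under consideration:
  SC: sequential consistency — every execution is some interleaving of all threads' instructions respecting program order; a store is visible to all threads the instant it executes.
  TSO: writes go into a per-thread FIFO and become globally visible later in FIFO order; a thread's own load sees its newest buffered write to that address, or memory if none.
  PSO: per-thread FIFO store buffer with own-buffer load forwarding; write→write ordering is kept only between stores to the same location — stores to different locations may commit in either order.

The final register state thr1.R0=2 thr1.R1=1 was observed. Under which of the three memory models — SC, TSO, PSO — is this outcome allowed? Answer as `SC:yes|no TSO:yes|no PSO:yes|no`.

SC:no TSO:no PSO:yes

outcome vector order: (thr1.R0,thr1.R1)
SC: 4 outcomes — {(0,0) (0,1) (0,2) (2,2)}
TSO: 4 outcomes — {(0,0) (0,1) (0,2) (2,2)}
PSO: 6 outcomes — {(0,0) (0,1) (0,2) (2,0) (2,1) (2,2)}
target (2,1) ∈ {PSO}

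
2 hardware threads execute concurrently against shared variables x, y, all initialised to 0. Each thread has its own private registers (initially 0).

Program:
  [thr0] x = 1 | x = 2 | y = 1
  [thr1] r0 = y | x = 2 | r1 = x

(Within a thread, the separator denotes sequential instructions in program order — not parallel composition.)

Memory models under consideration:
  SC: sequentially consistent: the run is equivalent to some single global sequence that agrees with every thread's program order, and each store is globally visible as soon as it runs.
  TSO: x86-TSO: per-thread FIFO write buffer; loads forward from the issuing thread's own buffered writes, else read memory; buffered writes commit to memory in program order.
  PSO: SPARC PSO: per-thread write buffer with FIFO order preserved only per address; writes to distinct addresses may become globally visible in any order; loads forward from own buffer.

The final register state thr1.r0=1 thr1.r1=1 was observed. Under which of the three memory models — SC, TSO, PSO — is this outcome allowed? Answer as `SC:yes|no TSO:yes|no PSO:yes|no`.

SC:no TSO:no PSO:yes

outcome vector order: (thr1.r0,thr1.r1)
under SC → 0/1; 0/2; 1/2
under TSO → 0/1; 0/2; 1/2
under PSO → 0/1; 0/2; 1/1; 1/2
target 1/1 ∈ {PSO}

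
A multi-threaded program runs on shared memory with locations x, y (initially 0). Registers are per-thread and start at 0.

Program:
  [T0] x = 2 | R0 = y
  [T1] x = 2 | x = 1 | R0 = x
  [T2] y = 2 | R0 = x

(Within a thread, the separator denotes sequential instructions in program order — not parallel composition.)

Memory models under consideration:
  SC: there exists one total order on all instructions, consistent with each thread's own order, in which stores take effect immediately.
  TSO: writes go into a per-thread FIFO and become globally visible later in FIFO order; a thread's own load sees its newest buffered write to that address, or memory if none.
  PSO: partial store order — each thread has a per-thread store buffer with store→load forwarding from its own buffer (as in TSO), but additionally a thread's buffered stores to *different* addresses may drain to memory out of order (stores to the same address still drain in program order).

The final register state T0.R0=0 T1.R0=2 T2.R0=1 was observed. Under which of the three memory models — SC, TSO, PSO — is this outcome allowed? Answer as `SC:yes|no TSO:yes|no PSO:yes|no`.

outcome vector order: (T0.R0,T1.R0,T2.R0)
SC: 9 outcomes — {(0,1,1), (0,1,2), (0,2,2), (2,1,0), (2,1,1), (2,1,2), (2,2,0), (2,2,1), (2,2,2)}
TSO: 12 outcomes — {(0,1,0), (0,1,1), (0,1,2), (0,2,0), (0,2,1), (0,2,2), (2,1,0), (2,1,1), (2,1,2), (2,2,0), (2,2,1), (2,2,2)}
PSO: 12 outcomes — {(0,1,0), (0,1,1), (0,1,2), (0,2,0), (0,2,1), (0,2,2), (2,1,0), (2,1,1), (2,1,2), (2,2,0), (2,2,1), (2,2,2)}
target (0,2,1) ∈ {TSO,PSO}

SC:no TSO:yes PSO:yes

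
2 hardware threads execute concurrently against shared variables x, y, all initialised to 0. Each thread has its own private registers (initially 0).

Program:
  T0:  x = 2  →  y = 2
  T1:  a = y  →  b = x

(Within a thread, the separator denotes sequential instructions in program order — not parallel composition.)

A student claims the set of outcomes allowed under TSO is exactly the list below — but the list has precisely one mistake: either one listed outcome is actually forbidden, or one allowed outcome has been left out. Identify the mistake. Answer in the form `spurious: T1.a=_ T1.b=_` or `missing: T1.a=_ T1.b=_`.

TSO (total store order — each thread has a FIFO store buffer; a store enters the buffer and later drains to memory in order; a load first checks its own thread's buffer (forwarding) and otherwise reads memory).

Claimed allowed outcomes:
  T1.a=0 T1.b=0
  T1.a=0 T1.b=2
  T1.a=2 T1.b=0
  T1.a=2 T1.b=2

outcome vector order: (T1.a,T1.b)
[TSO] allowed = {0/0 0/2 2/2}
claimed∖TSO = {2/0}

spurious: T1.a=2 T1.b=0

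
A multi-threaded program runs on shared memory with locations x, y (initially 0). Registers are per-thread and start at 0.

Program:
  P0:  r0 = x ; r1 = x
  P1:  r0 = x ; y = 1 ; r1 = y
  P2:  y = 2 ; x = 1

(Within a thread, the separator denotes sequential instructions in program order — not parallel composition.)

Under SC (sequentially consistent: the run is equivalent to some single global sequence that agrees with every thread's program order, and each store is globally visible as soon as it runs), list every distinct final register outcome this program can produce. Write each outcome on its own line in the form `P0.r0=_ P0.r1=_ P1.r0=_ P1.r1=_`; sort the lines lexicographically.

P0.r0=0 P0.r1=0 P1.r0=0 P1.r1=1
P0.r0=0 P0.r1=0 P1.r0=0 P1.r1=2
P0.r0=0 P0.r1=0 P1.r0=1 P1.r1=1
P0.r0=0 P0.r1=1 P1.r0=0 P1.r1=1
P0.r0=0 P0.r1=1 P1.r0=0 P1.r1=2
P0.r0=0 P0.r1=1 P1.r0=1 P1.r1=1
P0.r0=1 P0.r1=1 P1.r0=0 P1.r1=1
P0.r0=1 P0.r1=1 P1.r0=0 P1.r1=2
P0.r0=1 P0.r1=1 P1.r0=1 P1.r1=1

outcome vector order: (P0.r0,P0.r1,P1.r0,P1.r1)
|SC outcomes| = 9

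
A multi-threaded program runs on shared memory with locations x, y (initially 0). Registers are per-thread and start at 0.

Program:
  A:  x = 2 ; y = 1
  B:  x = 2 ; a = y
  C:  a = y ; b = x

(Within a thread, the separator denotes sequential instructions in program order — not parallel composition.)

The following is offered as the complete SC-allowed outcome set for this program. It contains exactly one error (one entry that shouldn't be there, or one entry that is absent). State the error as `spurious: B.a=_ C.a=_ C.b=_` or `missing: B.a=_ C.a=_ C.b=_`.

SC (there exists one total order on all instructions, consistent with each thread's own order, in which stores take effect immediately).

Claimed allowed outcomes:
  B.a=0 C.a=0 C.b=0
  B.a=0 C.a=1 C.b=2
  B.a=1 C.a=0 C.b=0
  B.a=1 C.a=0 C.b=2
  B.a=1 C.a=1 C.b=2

missing: B.a=0 C.a=0 C.b=2

outcome vector order: (B.a,C.a,C.b)
SC: 6 outcomes — {0/0/0; 0/0/2; 0/1/2; 1/0/0; 1/0/2; 1/1/2}
SC∖claimed = {0/0/2}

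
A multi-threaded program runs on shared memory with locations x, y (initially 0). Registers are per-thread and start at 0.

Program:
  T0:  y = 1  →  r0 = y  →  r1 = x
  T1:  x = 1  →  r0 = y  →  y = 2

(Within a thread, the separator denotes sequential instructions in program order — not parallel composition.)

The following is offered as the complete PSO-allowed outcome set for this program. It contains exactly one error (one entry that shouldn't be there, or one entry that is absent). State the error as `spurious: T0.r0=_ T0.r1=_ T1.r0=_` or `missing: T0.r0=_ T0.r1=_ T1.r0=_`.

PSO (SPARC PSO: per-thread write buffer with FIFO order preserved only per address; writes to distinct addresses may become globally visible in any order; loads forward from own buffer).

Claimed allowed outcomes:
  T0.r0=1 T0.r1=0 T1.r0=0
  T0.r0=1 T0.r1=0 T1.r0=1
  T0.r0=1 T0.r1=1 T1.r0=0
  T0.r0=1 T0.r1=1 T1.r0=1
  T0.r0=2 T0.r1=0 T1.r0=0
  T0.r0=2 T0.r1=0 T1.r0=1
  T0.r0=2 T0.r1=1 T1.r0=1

missing: T0.r0=2 T0.r1=1 T1.r0=0

outcome vector order: (T0.r0,T0.r1,T1.r0)
PSO (8): 100 101 110 111 200 201 210 211
PSO∖claimed = {210}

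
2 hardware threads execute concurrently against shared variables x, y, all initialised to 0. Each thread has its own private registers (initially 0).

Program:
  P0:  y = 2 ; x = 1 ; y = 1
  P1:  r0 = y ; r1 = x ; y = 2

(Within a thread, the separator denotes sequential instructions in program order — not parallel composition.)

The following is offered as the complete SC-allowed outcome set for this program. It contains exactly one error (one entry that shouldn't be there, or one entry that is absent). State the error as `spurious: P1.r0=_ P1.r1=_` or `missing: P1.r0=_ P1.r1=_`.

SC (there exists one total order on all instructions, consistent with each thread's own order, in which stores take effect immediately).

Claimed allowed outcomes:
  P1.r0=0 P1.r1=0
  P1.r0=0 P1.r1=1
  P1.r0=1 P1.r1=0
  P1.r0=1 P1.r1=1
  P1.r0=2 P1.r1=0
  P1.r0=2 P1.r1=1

outcome vector order: (P1.r0,P1.r1)
under SC → <0 0> <0 1> <1 1> <2 0> <2 1>
claimed∖SC = {<1 0>}

spurious: P1.r0=1 P1.r1=0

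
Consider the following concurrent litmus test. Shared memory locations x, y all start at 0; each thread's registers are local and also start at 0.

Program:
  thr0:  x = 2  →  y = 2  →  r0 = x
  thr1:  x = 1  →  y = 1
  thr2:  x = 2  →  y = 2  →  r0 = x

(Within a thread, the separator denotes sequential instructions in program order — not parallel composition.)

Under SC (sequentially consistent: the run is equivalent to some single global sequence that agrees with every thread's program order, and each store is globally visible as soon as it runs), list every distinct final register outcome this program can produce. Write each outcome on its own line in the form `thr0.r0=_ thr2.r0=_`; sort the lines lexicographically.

thr0.r0=1 thr2.r0=1
thr0.r0=1 thr2.r0=2
thr0.r0=2 thr2.r0=1
thr0.r0=2 thr2.r0=2

outcome vector order: (thr0.r0,thr2.r0)
|SC outcomes| = 4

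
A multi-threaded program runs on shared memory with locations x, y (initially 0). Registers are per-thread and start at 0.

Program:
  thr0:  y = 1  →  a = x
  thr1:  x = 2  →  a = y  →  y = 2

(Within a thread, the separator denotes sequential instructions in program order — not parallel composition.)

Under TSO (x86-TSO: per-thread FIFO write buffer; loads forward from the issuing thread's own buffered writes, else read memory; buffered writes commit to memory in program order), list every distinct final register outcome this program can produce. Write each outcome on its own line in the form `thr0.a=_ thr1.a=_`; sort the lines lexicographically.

outcome vector order: (thr0.a,thr1.a)
|TSO outcomes| = 4

thr0.a=0 thr1.a=0
thr0.a=0 thr1.a=1
thr0.a=2 thr1.a=0
thr0.a=2 thr1.a=1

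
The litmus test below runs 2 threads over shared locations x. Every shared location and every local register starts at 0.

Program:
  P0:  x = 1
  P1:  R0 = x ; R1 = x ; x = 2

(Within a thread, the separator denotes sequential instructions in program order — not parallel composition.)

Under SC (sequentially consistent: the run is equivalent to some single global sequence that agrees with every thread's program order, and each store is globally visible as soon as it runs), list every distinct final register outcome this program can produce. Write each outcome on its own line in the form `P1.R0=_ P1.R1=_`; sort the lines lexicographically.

P1.R0=0 P1.R1=0
P1.R0=0 P1.R1=1
P1.R0=1 P1.R1=1

outcome vector order: (P1.R0,P1.R1)
|SC outcomes| = 3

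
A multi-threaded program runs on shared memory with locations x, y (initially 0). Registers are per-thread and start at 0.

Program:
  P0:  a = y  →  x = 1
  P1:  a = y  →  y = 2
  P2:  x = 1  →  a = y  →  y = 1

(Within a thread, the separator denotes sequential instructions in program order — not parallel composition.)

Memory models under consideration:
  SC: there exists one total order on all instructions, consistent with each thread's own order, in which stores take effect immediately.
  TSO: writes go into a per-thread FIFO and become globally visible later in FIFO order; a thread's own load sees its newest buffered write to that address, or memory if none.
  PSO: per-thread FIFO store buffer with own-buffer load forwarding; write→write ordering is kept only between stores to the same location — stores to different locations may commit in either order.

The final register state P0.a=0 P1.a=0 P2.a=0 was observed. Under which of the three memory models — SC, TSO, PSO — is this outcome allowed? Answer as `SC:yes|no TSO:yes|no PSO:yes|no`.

outcome vector order: (P0.a,P1.a,P2.a)
SC (9): 000; 002; 010; 100; 102; 110; 200; 202; 210
TSO (9): 000; 002; 010; 100; 102; 110; 200; 202; 210
PSO (9): 000; 002; 010; 100; 102; 110; 200; 202; 210
target 000 ∈ {SC,TSO,PSO}

SC:yes TSO:yes PSO:yes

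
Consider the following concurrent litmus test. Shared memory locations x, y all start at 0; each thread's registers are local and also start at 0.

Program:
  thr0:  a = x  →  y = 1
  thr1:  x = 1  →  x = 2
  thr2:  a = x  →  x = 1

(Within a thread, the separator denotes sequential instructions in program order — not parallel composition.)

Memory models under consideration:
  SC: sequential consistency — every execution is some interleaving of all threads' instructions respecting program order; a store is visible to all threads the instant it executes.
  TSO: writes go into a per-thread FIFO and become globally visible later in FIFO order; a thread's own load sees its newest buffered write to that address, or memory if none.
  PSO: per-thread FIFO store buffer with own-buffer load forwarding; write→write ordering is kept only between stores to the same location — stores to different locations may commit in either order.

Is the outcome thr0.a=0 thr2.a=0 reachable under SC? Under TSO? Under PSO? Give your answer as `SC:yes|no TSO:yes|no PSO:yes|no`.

outcome vector order: (thr0.a,thr2.a)
under SC → 00 01 02 10 11 12 20 21 22
under TSO → 00 01 02 10 11 12 20 21 22
under PSO → 00 01 02 10 11 12 20 21 22
target 00 ∈ {SC,TSO,PSO}

SC:yes TSO:yes PSO:yes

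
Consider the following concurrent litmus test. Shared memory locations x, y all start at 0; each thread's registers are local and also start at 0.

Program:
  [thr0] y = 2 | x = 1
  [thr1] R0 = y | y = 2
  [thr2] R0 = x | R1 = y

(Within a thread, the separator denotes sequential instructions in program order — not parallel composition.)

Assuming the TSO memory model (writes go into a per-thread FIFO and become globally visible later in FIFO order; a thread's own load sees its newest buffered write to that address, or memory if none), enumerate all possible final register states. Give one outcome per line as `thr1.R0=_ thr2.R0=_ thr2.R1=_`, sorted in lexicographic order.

outcome vector order: (thr1.R0,thr2.R0,thr2.R1)
|TSO outcomes| = 6

thr1.R0=0 thr2.R0=0 thr2.R1=0
thr1.R0=0 thr2.R0=0 thr2.R1=2
thr1.R0=0 thr2.R0=1 thr2.R1=2
thr1.R0=2 thr2.R0=0 thr2.R1=0
thr1.R0=2 thr2.R0=0 thr2.R1=2
thr1.R0=2 thr2.R0=1 thr2.R1=2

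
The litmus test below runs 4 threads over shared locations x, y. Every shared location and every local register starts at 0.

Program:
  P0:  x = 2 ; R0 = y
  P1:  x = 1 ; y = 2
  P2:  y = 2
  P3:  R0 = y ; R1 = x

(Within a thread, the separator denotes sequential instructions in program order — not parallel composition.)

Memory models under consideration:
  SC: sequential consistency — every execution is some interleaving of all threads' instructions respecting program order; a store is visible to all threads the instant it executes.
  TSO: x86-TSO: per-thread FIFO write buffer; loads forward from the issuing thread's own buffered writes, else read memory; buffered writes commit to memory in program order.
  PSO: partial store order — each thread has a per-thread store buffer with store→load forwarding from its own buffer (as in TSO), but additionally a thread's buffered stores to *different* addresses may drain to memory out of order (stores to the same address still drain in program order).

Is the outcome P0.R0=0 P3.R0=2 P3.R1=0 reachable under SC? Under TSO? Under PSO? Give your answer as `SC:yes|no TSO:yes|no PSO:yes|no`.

SC:no TSO:yes PSO:yes

outcome vector order: (P0.R0,P3.R0,P3.R1)
SC (11): 0/0/0 0/0/1 0/0/2 0/2/1 0/2/2 2/0/0 2/0/1 2/0/2 2/2/0 2/2/1 2/2/2
TSO (12): 0/0/0 0/0/1 0/0/2 0/2/0 0/2/1 0/2/2 2/0/0 2/0/1 2/0/2 2/2/0 2/2/1 2/2/2
PSO (12): 0/0/0 0/0/1 0/0/2 0/2/0 0/2/1 0/2/2 2/0/0 2/0/1 2/0/2 2/2/0 2/2/1 2/2/2
target 0/2/0 ∈ {TSO,PSO}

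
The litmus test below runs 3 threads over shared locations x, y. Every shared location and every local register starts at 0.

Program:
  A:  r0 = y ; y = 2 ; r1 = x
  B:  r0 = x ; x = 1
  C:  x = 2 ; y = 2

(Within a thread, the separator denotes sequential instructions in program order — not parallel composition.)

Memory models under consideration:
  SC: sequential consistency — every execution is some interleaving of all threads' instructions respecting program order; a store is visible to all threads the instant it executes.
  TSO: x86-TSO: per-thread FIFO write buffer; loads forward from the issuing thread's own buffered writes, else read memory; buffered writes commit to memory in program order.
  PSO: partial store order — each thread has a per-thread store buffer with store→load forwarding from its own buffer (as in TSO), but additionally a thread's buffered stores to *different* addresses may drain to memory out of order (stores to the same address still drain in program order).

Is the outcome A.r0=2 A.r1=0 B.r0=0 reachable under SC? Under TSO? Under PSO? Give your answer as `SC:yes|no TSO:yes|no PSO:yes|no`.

SC:no TSO:no PSO:yes

outcome vector order: (A.r0,A.r1,B.r0)
SC: 10 outcomes — {0/0/0, 0/0/2, 0/1/0, 0/1/2, 0/2/0, 0/2/2, 2/1/0, 2/1/2, 2/2/0, 2/2/2}
TSO: 10 outcomes — {0/0/0, 0/0/2, 0/1/0, 0/1/2, 0/2/0, 0/2/2, 2/1/0, 2/1/2, 2/2/0, 2/2/2}
PSO: 12 outcomes — {0/0/0, 0/0/2, 0/1/0, 0/1/2, 0/2/0, 0/2/2, 2/0/0, 2/0/2, 2/1/0, 2/1/2, 2/2/0, 2/2/2}
target 2/0/0 ∈ {PSO}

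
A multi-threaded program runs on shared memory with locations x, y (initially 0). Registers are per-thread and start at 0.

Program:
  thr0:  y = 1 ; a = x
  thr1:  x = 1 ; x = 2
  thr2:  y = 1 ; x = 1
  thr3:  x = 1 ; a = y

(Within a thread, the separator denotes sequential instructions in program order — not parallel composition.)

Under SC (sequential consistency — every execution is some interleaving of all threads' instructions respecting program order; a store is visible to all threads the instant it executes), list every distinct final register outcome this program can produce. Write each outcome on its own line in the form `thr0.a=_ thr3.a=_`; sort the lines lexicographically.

thr0.a=0 thr3.a=1
thr0.a=1 thr3.a=0
thr0.a=1 thr3.a=1
thr0.a=2 thr3.a=0
thr0.a=2 thr3.a=1

outcome vector order: (thr0.a,thr3.a)
|SC outcomes| = 5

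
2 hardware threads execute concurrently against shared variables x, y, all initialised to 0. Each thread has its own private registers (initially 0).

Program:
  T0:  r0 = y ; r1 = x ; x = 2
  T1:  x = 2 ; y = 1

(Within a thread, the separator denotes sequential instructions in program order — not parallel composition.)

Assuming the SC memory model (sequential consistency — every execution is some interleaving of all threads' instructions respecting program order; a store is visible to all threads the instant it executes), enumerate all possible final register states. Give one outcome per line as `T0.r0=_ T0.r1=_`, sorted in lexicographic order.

outcome vector order: (T0.r0,T0.r1)
|SC outcomes| = 3

T0.r0=0 T0.r1=0
T0.r0=0 T0.r1=2
T0.r0=1 T0.r1=2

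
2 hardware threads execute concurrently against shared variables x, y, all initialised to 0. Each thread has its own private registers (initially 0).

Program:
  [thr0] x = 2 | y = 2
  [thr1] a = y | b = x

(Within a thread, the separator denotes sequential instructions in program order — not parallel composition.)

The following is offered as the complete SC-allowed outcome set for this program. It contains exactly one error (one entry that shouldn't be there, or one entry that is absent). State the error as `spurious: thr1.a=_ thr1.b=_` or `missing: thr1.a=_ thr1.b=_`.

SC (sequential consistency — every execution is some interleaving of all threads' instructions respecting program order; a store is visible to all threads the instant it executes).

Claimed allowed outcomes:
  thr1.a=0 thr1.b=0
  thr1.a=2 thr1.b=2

outcome vector order: (thr1.a,thr1.b)
under SC → <0 0>, <0 2>, <2 2>
SC∖claimed = {<0 2>}

missing: thr1.a=0 thr1.b=2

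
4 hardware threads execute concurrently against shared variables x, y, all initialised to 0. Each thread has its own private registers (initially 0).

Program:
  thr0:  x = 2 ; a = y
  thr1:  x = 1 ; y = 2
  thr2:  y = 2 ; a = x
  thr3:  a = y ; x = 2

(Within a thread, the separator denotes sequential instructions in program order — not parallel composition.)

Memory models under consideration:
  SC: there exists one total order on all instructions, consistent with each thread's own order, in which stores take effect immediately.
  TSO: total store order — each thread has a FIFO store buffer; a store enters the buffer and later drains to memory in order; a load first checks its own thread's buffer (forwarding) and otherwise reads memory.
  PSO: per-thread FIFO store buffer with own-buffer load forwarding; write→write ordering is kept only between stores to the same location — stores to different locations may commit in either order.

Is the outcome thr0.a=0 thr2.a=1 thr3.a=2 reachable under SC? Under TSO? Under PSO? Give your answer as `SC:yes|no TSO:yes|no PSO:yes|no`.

SC:yes TSO:yes PSO:yes

outcome vector order: (thr0.a,thr2.a,thr3.a)
under SC → 010; 012; 020; 022; 200; 202; 210; 212; 220; 222
under TSO → 000; 002; 010; 012; 020; 022; 200; 202; 210; 212; 220; 222
under PSO → 000; 002; 010; 012; 020; 022; 200; 202; 210; 212; 220; 222
target 012 ∈ {SC,TSO,PSO}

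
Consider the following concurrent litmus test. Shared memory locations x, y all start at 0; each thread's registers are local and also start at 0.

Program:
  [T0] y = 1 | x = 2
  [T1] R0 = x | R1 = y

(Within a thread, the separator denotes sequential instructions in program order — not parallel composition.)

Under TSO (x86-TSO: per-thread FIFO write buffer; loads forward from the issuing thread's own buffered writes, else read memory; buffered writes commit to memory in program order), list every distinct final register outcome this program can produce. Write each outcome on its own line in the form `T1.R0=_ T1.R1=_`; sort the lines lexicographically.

outcome vector order: (T1.R0,T1.R1)
|TSO outcomes| = 3

T1.R0=0 T1.R1=0
T1.R0=0 T1.R1=1
T1.R0=2 T1.R1=1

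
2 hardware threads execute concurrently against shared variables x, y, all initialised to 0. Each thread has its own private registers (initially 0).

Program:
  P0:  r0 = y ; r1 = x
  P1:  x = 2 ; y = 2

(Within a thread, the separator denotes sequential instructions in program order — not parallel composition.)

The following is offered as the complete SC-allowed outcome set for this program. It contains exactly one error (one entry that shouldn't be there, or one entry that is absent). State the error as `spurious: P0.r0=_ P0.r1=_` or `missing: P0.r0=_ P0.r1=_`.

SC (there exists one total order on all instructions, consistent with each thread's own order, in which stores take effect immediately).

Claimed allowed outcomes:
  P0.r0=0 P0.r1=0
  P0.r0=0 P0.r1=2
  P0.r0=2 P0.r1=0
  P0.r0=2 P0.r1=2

outcome vector order: (P0.r0,P0.r1)
[SC] allowed = {(0,0), (0,2), (2,2)}
claimed∖SC = {(2,0)}

spurious: P0.r0=2 P0.r1=0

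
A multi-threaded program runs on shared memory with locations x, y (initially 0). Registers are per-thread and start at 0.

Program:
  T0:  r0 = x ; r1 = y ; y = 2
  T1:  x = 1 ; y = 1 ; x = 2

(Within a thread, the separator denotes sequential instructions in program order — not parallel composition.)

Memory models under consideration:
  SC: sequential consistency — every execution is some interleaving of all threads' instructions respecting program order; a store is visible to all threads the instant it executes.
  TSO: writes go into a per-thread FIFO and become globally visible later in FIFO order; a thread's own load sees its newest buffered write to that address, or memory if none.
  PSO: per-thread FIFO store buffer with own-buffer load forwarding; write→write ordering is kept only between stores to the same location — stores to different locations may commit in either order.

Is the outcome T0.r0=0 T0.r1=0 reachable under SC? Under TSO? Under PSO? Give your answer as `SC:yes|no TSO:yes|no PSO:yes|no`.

SC:yes TSO:yes PSO:yes

outcome vector order: (T0.r0,T0.r1)
SC: 5 outcomes — {00; 01; 10; 11; 21}
TSO: 5 outcomes — {00; 01; 10; 11; 21}
PSO: 6 outcomes — {00; 01; 10; 11; 20; 21}
target 00 ∈ {SC,TSO,PSO}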